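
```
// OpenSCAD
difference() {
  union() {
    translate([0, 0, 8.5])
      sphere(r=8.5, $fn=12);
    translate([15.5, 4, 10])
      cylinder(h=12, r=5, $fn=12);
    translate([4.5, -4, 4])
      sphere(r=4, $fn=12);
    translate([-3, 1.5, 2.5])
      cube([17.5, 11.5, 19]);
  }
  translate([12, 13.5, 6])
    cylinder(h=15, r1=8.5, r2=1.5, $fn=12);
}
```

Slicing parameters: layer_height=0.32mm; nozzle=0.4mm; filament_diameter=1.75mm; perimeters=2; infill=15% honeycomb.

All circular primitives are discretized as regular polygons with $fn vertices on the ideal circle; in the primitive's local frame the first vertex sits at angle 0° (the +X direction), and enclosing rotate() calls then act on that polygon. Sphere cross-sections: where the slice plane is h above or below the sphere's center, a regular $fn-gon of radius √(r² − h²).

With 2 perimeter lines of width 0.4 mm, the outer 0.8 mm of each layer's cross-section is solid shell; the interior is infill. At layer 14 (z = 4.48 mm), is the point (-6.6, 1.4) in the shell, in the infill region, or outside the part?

At z = 4.48 mm: the r=8.5 sphere slices to a regular 12-gon of circumradius 7.489 (√(r²−h²) with h=4.02 from center); the cylinder at (15.5, 4) is not intersected at this z (z outside [10, 22]); the r=4 sphere at (4.5, -4) slices to a regular 12-gon of circumradius 3.971 (√(r²−h²) with h=0.48 from center); the 17.5×11.5 cube at (-3, 1.5) contributes its full rectangle; Taking the union: the regions partially overlap (shared area 78.79 mm²), so overlapping operands fuse into one piece — 1 connected region; the cone at (12, 13.5) does not reach this height (z outside [6, 21]); Taking the first minus the rest: none of the subtracted shapes is present at this height, so that combined region is unchanged — 1 connected region. Overall, the cross-section is a single solid region. The nearest boundary edge runs (-7.49, 0.00)→(-6.49, 3.74); distance from the point to it = 0.50 mm. The point is inside the cross-section, 0.50 mm from the nearest boundary — within the 0.8 mm shell band (2 × 0.4).

shell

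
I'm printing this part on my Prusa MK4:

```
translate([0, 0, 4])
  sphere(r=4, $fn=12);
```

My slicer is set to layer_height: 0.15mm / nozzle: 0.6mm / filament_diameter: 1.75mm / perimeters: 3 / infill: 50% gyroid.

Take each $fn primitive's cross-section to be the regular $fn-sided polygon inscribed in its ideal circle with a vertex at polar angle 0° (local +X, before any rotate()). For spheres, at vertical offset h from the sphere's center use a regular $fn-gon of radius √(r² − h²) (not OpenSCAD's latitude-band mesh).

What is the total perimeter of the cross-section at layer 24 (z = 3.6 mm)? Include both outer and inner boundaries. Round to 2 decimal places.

24.72 mm

At z = 3.6 mm: the r=4 sphere contributes a regular 12-gon of circumradius √(4²−0.4²) = 3.980 (perimeter = 2·12·3.980·sin(180°/12) = 24.72 mm). Overall, the cross-section is a single solid region. Total boundary length (outer) = 24.72 mm.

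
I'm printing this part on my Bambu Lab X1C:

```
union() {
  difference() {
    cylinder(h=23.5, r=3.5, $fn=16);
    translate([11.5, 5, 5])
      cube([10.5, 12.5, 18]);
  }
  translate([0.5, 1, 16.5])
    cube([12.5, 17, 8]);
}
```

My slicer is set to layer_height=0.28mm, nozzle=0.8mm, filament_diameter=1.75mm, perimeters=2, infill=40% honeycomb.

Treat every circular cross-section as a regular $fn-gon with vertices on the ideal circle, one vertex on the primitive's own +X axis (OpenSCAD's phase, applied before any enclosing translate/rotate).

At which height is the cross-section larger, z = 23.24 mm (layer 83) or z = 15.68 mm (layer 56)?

Layer 83 (z = 23.24): the r=3.5 cylinder contributes a regular 16-gon of circumradius 3.5 (area = (16/2)·3.500²·sin(360°/16) = 37.50 mm²); the cube at (11.5, 5) is absent (z outside [5, 23]); After the difference (first − rest): none of the subtracted shapes is present at this height, so the r=3.5 cylinder is unchanged — area = 37.50 mm²; the cube at (0.5, 1) is present — its section is the full 12.5×17 rectangle (area 212.50 mm²); Combining (union): the regions partially overlap — summed areas 250.00 mm² minus the doubly-counted overlap 4.75 mm² gives 245.25 mm² — area = 245.25 mm². So its area = 245.25 mm². Layer 56 (z = 15.68): the r=3.5 cylinder gives a regular 16-gon of circumradius 3.5 (constant along its height) (area = (16/2)·3.500²·sin(360°/16) = 37.50 mm²); the cube at (11.5, 5) is present — its section is the full 10.5×12.5 rectangle (area 131.25 mm²); Subtracting the remaining from the first: starting from the r=3.5 cylinder (37.50 mm²), the 10.5×12.5 cube at (11.5, 5) misses the remaining region (no effect) — area = 37.50 mm²; the cube at (0.5, 1) does not reach this height (z outside [16.5, 24.5]); Taking the union: only the result so far is present, so the union is just that shape — area = 37.50 mm². So its area = 37.50 mm². Layer 83 is larger (245.25 vs 37.50 mm²).

layer 83 (z = 23.24 mm)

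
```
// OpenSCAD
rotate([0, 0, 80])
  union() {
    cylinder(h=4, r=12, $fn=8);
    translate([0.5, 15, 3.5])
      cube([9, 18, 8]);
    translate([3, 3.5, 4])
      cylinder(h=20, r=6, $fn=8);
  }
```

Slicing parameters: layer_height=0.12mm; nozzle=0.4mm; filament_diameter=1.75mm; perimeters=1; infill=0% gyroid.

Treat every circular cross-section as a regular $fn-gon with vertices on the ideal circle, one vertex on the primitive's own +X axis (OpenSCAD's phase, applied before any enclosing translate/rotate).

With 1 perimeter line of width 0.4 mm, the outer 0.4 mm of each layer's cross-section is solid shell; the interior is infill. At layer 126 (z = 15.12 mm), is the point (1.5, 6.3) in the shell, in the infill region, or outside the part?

At z = 15.12 mm: the cylinder does not reach this height (z outside [0, 4]); the cube at (0.5, 15) is not intersected at this z (z outside [3.5, 11.5]); the cylinder at (3, 3.5): section is a regular 8-gon, circumradius r=6; Taking the union: only the r=6 cylinder at (3, 3.5) is present, so the union is just that shape — 1 connected region; (whole slice rotated 80° about Z — lengths, areas and connectivity unchanged). Overall, the cross-section is a single solid region. Undo the 80° rotation: the query point maps to (6.465, -0.383) in the un-rotated model frame. The nearest boundary edge runs (3.00, -2.50)→(7.24, -0.74); distance from the point to it = 0.63 mm. The point is inside the cross-section and 0.63 mm from the nearest boundary — more than the 0.4 mm shell width (1 × 0.4), so it's in the infill interior.

infill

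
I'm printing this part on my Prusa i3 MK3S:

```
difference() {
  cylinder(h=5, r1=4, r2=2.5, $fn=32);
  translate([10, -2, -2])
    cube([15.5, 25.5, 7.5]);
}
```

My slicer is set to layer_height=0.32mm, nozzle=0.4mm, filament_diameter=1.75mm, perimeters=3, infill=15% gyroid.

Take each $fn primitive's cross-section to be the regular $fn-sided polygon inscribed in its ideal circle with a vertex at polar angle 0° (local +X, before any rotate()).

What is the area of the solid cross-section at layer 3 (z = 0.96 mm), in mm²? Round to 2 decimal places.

At z = 0.96 mm: the cone contributes a regular 32-gon of circumradius 3.712 (interpolated between r1=4 and r2=2.5 at t=0.192) (area = (32/2)·3.712²·sin(360°/32) = 43.01 mm²); the cube at (10, -2) (footprint 15.5×25.5) is included at this height (area 395.25 mm²); Subtracting the remaining from the first: starting from the cone (43.01 mm²), the 15.5×25.5 cube at (10, -2) misses the remaining region (no effect) — area = 43.01 mm². Overall, the cross-section is a single solid region. Net area = 43.01 mm².

43.01 mm²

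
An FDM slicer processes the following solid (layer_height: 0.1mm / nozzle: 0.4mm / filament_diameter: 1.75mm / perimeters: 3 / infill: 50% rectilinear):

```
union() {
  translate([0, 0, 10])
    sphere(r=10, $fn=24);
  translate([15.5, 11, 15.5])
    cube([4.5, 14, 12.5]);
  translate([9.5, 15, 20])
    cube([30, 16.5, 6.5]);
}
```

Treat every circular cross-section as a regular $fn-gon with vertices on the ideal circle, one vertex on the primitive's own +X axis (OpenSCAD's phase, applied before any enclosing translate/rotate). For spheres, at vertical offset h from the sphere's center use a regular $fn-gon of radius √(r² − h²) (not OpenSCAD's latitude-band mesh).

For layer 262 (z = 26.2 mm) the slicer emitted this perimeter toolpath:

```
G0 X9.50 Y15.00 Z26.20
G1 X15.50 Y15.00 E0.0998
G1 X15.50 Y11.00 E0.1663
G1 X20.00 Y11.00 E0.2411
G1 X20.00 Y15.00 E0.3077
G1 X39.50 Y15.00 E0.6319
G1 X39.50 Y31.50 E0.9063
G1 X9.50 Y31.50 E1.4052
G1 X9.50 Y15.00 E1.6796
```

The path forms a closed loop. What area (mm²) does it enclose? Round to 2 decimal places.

Apply the shoelace formula to the sequence of (X, Y) vertices; enclosed area = 513.00 mm².

513.00 mm²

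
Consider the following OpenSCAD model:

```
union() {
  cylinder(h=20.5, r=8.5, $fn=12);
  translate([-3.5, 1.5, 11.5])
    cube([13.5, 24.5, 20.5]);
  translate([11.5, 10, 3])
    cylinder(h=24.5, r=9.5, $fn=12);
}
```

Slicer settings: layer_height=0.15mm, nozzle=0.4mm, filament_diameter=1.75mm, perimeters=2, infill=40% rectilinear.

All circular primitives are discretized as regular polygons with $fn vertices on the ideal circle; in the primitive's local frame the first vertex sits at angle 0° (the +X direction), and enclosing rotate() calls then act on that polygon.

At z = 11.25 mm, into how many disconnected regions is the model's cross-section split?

1

At z = 11.25 mm: the r=8.5 cylinder contributes a regular 12-gon of circumradius 8.5; the cube at (-3.5, 1.5) is not intersected at this z (z outside [11.5, 32]); the r=9.5 cylinder at (11.5, 10) contributes a regular 12-gon of circumradius 9.5; Combining (union): the regions partially overlap (shared area 13.96 mm²), so overlapping operands fuse into one piece — 1 connected region. The result has 1 disconnected region.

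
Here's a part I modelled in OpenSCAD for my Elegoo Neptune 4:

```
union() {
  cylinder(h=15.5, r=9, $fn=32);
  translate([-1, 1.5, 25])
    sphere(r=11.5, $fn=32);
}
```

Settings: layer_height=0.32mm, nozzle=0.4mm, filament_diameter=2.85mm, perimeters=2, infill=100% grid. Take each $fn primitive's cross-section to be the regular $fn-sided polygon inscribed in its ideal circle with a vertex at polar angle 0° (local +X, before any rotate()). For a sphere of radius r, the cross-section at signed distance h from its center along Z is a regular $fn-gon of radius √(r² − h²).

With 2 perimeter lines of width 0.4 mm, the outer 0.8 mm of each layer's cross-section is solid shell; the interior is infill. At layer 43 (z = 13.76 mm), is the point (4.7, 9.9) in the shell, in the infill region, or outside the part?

outside

At z = 13.76 mm: the r=9 cylinder gives a regular 32-gon of circumradius 9 (constant along its height); the r=11.5 sphere at (-1, 1.5) contributes a regular 32-gon of circumradius √(11.5²−11.24²) = 2.432; Combining (union): the r=11.5 sphere at (-1, 1.5) lies entirely inside the r=9 cylinder, so the union is just the r=9 cylinder — 1 connected region. Overall, the cross-section is a single solid region. The nearest boundary edge runs (3.44, 8.31)→(5.00, 7.48); distance from the point to it = 1.99 mm. The point is not inside any of the regions above, so it lies outside the cross-section (1.99 mm from the nearest boundary).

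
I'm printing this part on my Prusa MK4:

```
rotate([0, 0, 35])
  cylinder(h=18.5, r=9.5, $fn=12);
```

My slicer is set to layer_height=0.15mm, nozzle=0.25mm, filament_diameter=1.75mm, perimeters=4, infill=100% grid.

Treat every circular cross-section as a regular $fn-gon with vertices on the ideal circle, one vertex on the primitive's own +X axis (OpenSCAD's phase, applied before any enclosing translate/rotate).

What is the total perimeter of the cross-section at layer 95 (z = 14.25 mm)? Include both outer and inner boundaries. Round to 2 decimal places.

59.01 mm

At z = 14.25 mm: the cylinder: section is a regular 12-gon, circumradius r=9.5 (perimeter = 2·12·9.500·sin(180°/12) = 59.01 mm); (whole slice rotated 35° about Z — lengths, areas and connectivity unchanged). Overall, the cross-section is a single solid region. Total boundary length (outer) = 59.01 mm.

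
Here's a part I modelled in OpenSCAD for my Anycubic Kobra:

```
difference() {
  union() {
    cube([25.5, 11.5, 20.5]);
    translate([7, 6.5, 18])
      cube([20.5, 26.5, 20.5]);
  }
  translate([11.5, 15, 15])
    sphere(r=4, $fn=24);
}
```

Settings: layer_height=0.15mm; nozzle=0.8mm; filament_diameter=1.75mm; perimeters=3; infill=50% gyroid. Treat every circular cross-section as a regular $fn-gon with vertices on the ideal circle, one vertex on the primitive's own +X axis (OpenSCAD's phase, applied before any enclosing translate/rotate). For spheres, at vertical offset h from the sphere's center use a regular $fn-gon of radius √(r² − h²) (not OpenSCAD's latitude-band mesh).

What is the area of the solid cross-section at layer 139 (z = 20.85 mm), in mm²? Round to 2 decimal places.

At z = 20.85 mm: the cube is not intersected at this z (z outside [0, 20.5]); the 20.5×26.5 cube at (7, 6.5) contributes its full rectangle (area 543.25 mm²); Taking the union: only the 20.5×26.5 cube at (7, 6.5) is present, so the union is just that shape — area = 543.25 mm²; the sphere at (11.5, 15) does not reach this height (|z−center|=5.850 > r=4); After the difference (first − rest): none of the subtracted shapes is present at this height, so that combined region is unchanged — area = 543.25 mm². Overall, the cross-section is a single solid region. Net area = 543.25 mm².

543.25 mm²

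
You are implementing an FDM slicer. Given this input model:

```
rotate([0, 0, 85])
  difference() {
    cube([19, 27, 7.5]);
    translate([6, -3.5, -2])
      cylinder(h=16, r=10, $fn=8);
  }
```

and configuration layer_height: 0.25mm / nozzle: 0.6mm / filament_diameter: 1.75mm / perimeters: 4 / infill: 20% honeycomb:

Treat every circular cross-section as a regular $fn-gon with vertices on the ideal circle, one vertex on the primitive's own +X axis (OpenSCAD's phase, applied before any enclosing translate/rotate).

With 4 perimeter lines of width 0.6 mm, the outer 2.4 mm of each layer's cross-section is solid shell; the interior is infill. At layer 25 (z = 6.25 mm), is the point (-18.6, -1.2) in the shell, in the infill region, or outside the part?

At z = 6.25 mm: the cube is present — its section is the full 19×27 rectangle; the r=10 cylinder at (6, -3.5) gives a regular 8-gon of circumradius 10 (constant along its height); Taking the first minus the rest: starting from the 19×27 cube, the r=10 cylinder at (6, -3.5) partially overlaps it — only the 69.79 mm² overlap (of its 282.84 mm²) is removed, clipping the outline — 1 connected region; (whole slice rotated 85° about Z — lengths, areas and connectivity unchanged). Overall, the cross-section is a single solid region. Undo the 85° rotation: the query point maps to (-2.817, 18.425) in the un-rotated model frame. The nearest boundary edge runs (0.00, 4.01)→(0.00, 27.00); distance from the point to it = 2.82 mm. The point is not inside any of the regions above, so it lies outside the cross-section (2.82 mm from the nearest boundary).

outside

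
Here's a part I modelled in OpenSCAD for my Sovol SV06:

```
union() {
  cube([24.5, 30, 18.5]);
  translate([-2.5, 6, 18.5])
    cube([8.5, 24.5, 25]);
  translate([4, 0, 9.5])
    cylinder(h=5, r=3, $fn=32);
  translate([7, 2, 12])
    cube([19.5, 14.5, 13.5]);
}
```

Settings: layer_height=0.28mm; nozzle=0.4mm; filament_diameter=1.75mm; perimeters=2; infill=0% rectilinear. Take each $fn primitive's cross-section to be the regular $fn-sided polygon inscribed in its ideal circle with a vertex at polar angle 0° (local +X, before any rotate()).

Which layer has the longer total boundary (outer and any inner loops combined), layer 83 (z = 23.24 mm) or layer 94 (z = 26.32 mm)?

layer 83 (z = 23.24 mm)

Layer 83 (z = 23.24): the cube does not reach this height (z outside [0, 18.5]); the cube at (-2.5, 6) is present — its section is the full 8.5×24.5 rectangle (perimeter 66.00 mm); the cylinder at (4, 0) does not reach this height (z outside [9.5, 14.5]); the cube at (7, 2) is present — its section is the full 19.5×14.5 rectangle (perimeter 68.00 mm); Combining (union): the 2 present regions are separate (no shared area or edge), so areas and boundary lengths simply add and each stays a separate island — boundary = 134.00 mm. So its perimeter = 134.00 mm. Layer 94 (z = 26.32): the cube is absent (z outside [0, 18.5]); the cube at (-2.5, 6) is present — its section is the full 8.5×24.5 rectangle (perimeter 66.00 mm); the cylinder at (4, 0) is absent (z outside [9.5, 14.5]); the cube at (7, 2) is not intersected at this z (z outside [12, 25.5]); Combining (union): only the 8.5×24.5 cube at (-2.5, 6) is present, so the union is just that shape — boundary = 66.00 mm. So its perimeter = 66.00 mm. Layer 83 is larger (134.00 vs 66.00 mm).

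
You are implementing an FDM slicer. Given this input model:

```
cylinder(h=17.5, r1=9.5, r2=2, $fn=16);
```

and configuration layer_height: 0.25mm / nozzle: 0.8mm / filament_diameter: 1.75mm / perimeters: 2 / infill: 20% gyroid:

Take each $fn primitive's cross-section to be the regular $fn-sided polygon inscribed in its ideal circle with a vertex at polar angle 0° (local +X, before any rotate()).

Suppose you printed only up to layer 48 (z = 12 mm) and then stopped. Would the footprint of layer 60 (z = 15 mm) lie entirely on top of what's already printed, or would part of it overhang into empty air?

entirely on top

Compare the two slices. At z = 12: the cone contributes a regular 16-gon of circumradius 4.357 (interpolated between r1=9.5 and r2=2 at t=0.686) (area = (16/2)·4.357²·sin(360°/16) = 58.12 mm²). At z = 15: the cone (r1=9.5→r2=2) has section circumradius 3.071 here — a regular 16-gon (area = (16/2)·3.071²·sin(360°/16) = 28.88 mm²). Checking containment: the cross-section at z = 15 is a subset of the cross-section at z = 12.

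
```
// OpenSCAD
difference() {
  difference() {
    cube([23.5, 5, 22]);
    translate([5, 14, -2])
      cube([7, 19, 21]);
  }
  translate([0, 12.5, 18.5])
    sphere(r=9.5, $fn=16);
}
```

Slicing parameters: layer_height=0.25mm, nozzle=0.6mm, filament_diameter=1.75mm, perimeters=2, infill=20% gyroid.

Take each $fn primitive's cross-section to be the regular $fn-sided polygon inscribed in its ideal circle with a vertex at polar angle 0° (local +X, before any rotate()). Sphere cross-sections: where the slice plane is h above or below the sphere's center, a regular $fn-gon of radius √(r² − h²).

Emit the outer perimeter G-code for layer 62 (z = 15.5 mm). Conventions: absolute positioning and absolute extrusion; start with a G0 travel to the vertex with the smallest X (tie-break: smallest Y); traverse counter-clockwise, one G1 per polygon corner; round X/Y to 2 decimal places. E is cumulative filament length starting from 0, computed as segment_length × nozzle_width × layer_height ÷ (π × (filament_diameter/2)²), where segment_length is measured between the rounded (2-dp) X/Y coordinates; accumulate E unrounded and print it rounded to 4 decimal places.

At z = 15.5 mm: the cube is present — its section is the full 23.5×5 rectangle; the cube at (5, 14) (footprint 7×19) is included at this height; Taking the first minus the rest: starting from the 23.5×5 cube, the 7×19 cube at (5, 14) misses the remaining region (no effect) — 1 connected region; the r=9.5 sphere at (0, 12.5) contributes a regular 16-gon of circumradius √(9.5²−3²) = 9.014; Taking the first minus the rest: starting from the result so far, the r=9.5 sphere at (0, 12.5) partially overlaps it — only the 4.55 mm² overlap (of its 248.74 mm²) is removed, clipping the outline — 1 connected region. The outline is a single polygon with 6 vertices. Extrusion per mm of travel: 0.6 × 0.25 / (π × 0.875²) = 0.062363. Accumulating E over each segment gives final E = 3.4804.

G0 X0.00 Y0.00 Z15.50
G1 X23.50 Y0.00 E1.4655
G1 X23.50 Y5.00 E1.7773
G1 X4.69 Y5.00 E2.9504
G1 X3.45 Y4.17 E3.0434
G1 X0.00 Y3.49 E3.2627
G1 X0.00 Y0.00 E3.4804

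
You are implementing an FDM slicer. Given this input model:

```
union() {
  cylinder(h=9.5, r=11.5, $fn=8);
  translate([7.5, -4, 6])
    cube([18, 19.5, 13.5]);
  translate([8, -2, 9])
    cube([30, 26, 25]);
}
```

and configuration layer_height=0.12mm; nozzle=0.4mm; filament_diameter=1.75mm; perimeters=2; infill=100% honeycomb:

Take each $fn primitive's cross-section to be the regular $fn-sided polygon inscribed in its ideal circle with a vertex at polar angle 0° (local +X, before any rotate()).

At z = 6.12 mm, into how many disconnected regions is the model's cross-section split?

At z = 6.12 mm: the r=11.5 cylinder gives a regular 8-gon of circumradius 11.5 (constant along its height); the 18×19.5 cube at (7.5, -4) contributes its full rectangle; the cube at (8, -2) is absent (z outside [9, 34]); Merging all regions: the regions partially overlap (shared area 31.60 mm²), so overlapping operands fuse into one piece — 1 connected region. The result has 1 disconnected region.

1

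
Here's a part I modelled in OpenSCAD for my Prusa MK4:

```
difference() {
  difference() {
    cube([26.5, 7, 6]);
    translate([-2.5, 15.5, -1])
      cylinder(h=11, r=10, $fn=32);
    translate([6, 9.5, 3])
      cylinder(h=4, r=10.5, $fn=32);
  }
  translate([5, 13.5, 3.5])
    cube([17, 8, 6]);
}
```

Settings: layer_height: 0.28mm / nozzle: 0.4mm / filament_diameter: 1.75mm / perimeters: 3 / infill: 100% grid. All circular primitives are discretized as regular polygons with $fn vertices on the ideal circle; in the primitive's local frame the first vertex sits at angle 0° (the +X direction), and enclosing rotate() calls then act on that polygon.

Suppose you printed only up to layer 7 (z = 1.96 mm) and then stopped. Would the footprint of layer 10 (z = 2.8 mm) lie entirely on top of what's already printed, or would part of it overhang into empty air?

entirely on top

Compare the two slices. At z = 1.96: the cube is present — its section is the full 26.5×7 rectangle (area 185.50 mm²); the cylinder at (-2.5, 15.5): section is a regular 32-gon, circumradius r=10 (area = (32/2)·10.000²·sin(360°/32) = 312.14 mm²); the cylinder at (6, 9.5) does not reach this height (z outside [3, 7]); After the difference (first − rest): starting from the 26.5×7 cube (185.50 mm²), the r=10 cylinder at (-2.5, 15.5) partially overlaps it — only the 1.76 mm² overlap (of its 312.14 mm²) is removed, clipping the outline — area = 183.74 mm²; the cube at (5, 13.5) does not reach this height (z outside [3.5, 9.5]); Subtracting the remaining from the first: none of the subtracted shapes is present at this height, so the result so far is unchanged — area = 183.74 mm². At z = 2.8: the cube is present — its section is the full 26.5×7 rectangle (area 185.50 mm²); the cylinder at (-2.5, 15.5): section is a regular 32-gon, circumradius r=10 (area = (32/2)·10.000²·sin(360°/32) = 312.14 mm²); the cylinder at (6, 9.5) is absent (z outside [3, 7]); Subtracting the remaining from the first: starting from the 26.5×7 cube (185.50 mm²), the r=10 cylinder at (-2.5, 15.5) partially overlaps it — only the 1.76 mm² overlap (of its 312.14 mm²) is removed, clipping the outline — area = 183.74 mm²; the cube at (5, 13.5) is absent (z outside [3.5, 9.5]); After the difference (first − rest): none of the subtracted shapes is present at this height, so the result so far is unchanged — area = 183.74 mm². Checking containment: the cross-section at z = 2.8 is a subset of the cross-section at z = 1.96.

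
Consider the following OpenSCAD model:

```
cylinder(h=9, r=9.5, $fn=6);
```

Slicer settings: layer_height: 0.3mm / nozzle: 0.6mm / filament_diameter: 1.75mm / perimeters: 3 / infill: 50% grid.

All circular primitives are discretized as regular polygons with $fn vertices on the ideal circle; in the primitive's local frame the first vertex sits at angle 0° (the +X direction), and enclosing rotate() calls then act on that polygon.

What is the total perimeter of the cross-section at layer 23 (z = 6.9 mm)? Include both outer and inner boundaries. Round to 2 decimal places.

57.00 mm

At z = 6.9 mm: the cylinder: section is a regular 6-gon, circumradius r=9.5 (perimeter = 2·6·9.500·sin(180°/6) = 57.00 mm). Overall, the cross-section is a single solid region. Total boundary length (outer) = 57.00 mm.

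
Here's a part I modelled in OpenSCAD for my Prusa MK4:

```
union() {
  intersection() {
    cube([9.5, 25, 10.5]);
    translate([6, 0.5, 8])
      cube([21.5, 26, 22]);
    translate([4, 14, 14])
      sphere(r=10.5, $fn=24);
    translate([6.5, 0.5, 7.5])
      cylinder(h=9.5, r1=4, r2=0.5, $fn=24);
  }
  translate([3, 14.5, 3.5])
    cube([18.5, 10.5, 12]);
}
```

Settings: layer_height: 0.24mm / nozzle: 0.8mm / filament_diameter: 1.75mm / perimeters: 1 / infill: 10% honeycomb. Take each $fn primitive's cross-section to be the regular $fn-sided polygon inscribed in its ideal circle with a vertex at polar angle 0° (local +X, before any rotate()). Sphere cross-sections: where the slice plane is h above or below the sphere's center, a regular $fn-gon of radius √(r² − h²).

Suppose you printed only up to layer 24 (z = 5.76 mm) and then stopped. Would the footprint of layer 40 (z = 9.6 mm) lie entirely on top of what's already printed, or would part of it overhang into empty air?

Compare the two slices. At z = 5.76: the 9.5×25 cube contributes its full rectangle (area 237.50 mm²); the cube at (6, 0.5) is absent (z outside [8, 30]); the r=10.5 sphere at (4, 14) contributes a regular 24-gon of circumradius √(10.5²−8.24²) = 6.508 (area = (24/2)·6.508²·sin(360°/24) = 131.54 mm²); the cone at (6.5, 0.5) is not intersected at this z (z outside [7.5, 17]); Keeping only the common overlap: at least one operand is absent at this height, so nothing remains; the 18.5×10.5 cube at (3, 14.5) contributes its full rectangle (area 194.25 mm²); Merging all regions: only the 18.5×10.5 cube at (3, 14.5) is present, so the union is just that shape — area = 194.25 mm². At z = 9.6: the cube (footprint 9.5×25) is included at this height (area 237.50 mm²); the cube at (6, 0.5) (footprint 21.5×26) is included at this height (area 559.00 mm²); the r=10.5 sphere at (4, 14) slices to a regular 24-gon of circumradius 9.534 (√(r²−h²) with h=4.4 from center) (area = (24/2)·9.534²·sin(360°/24) = 282.29 mm²); the cone at (6.5, 0.5) (r1=4→r2=0.5) has section circumradius 3.226 here — a regular 24-gon (area = (24/2)·3.226²·sin(360°/24) = 32.33 mm²); After intersecting: the 21.5×26 cube at (6, 0.5) partially overlaps the 9.5×25 cube; clipping to the common part keeps 85.75 mm²; the r=10.5 sphere at (4, 14) partially overlaps the running intersection; clipping to the common part keeps 60.49 mm²; the cone at (6.5, 0.5) does not overlap the running intersection (empty) — nothing remains; the cube at (3, 14.5) (footprint 18.5×10.5) is included at this height (area 194.25 mm²); Taking the union: only the 18.5×10.5 cube at (3, 14.5) is present, so the union is just that shape — area = 194.25 mm². Checking containment: the cross-section at z = 9.6 is a subset of the cross-section at z = 5.76.

entirely on top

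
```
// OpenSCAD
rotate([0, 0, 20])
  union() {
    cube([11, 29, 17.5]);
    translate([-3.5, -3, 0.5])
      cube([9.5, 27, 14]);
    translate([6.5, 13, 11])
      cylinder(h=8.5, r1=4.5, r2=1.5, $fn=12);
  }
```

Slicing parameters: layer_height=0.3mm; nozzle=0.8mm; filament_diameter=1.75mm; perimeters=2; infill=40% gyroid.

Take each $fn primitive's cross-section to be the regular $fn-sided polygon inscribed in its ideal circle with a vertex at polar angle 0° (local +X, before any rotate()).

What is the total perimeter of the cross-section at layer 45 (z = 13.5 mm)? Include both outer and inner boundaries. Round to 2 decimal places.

At z = 13.5 mm: the 11×29 cube contributes its full rectangle (perimeter 80.00 mm); the 9.5×27 cube at (-3.5, -3) contributes its full rectangle (perimeter 73.00 mm); the cone at (6.5, 13) (r1=4.5→r2=1.5) has section circumradius 3.618 here — a regular 12-gon (perimeter = 2·12·3.618·sin(180°/12) = 22.47 mm); Merging all regions: the regions partially overlap (shared area 183.26 mm²), so the edge portions inside another operand are dropped and the merged outline is re-measured after clipping — boundary = 93.00 mm; (whole slice rotated 20° about Z — lengths, areas and connectivity unchanged). Overall, the cross-section is a single solid region. Total boundary length (outer) = 93.00 mm.

93.00 mm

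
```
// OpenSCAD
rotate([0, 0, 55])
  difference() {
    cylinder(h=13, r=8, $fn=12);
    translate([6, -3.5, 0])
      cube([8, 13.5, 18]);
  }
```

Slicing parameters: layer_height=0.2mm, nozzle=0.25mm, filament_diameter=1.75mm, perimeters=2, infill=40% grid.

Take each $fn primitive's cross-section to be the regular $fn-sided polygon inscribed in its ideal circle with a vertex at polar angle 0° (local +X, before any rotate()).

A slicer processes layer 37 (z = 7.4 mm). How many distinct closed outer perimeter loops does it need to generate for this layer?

At z = 7.4 mm: the r=8 cylinder contributes a regular 12-gon of circumradius 8; the cube at (6, -3.5) is present — its section is the full 8×13.5 rectangle; Subtracting the remaining from the first: starting from the r=8 cylinder, the 8×13.5 cube at (6, -3.5) partially overlaps it — only the 11.65 mm² overlap (of its 108.00 mm²) is removed, clipping the outline — 1 connected region; (whole slice rotated 55° about Z — lengths, areas and connectivity unchanged). The result has 1 disconnected region.

1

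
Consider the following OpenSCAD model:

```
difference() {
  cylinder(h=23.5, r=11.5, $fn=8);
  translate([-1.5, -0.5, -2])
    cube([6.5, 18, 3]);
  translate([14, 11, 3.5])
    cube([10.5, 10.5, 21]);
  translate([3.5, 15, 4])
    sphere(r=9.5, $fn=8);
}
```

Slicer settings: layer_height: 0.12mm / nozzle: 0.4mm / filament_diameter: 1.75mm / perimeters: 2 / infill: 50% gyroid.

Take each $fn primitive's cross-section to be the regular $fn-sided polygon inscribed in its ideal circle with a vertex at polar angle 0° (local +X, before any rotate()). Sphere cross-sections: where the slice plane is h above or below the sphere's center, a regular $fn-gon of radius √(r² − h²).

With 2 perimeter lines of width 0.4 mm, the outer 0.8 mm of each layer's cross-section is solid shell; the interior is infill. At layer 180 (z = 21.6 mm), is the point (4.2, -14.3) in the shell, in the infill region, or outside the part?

At z = 21.6 mm: the r=11.5 cylinder gives a regular 8-gon of circumradius 11.5 (constant along its height); the cube at (-1.5, -0.5) is absent (z outside [-2, 1]); the cube at (14, 11) (footprint 10.5×10.5) is included at this height; the sphere at (3.5, 15) does not reach this height (|z−center|=17.600 > r=9.5); Taking the first minus the rest: starting from the r=11.5 cylinder, the 10.5×10.5 cube at (14, 11) misses the remaining region (no effect) — 1 connected region. Overall, the cross-section is a single solid region. The nearest boundary edge runs (8.13, -8.13)→(-0.00, -11.50); distance from the point to it = 4.19 mm. The point is not inside any of the regions above, so it lies outside the cross-section (4.19 mm from the nearest boundary).

outside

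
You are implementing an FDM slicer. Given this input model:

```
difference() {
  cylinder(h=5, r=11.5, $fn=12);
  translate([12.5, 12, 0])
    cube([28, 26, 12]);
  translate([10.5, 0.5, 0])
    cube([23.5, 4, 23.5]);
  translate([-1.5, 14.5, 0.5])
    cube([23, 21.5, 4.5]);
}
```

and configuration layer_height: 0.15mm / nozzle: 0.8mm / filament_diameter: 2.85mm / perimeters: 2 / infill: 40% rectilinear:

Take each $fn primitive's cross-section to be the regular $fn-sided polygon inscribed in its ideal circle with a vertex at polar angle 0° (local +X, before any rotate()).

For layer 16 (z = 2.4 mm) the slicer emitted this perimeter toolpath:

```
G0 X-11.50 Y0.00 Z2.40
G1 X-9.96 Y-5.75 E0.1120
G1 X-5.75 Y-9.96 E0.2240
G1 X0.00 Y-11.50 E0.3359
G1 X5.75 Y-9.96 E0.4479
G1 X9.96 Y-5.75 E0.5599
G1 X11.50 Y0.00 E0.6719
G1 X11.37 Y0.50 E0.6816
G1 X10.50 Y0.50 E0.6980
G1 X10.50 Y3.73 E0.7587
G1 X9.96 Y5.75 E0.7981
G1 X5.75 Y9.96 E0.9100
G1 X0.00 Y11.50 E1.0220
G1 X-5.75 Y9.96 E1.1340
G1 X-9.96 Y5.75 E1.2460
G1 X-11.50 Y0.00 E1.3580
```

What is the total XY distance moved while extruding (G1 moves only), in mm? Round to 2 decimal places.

72.19 mm

Sum the Euclidean lengths of each G1 segment: total = 72.19 mm.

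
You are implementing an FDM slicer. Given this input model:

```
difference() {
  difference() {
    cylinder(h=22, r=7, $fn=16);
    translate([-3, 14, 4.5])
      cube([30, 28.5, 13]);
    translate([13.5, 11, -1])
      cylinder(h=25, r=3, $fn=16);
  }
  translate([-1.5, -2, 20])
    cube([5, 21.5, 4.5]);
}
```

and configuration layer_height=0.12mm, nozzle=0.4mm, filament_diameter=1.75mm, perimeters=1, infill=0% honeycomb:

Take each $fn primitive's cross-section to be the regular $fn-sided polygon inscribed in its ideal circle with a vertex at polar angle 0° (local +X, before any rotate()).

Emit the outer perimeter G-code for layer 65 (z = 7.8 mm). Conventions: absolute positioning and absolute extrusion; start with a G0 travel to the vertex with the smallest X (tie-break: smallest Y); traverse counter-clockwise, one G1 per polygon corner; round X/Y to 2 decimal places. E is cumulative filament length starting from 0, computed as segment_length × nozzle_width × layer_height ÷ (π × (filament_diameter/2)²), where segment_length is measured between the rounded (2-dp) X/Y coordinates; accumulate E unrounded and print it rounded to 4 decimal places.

At z = 7.8 mm: the r=7 cylinder gives a regular 16-gon of circumradius 7 (constant along its height); the cube at (-3, 14) (footprint 30×28.5) is included at this height; the r=3 cylinder at (13.5, 11) contributes a regular 16-gon of circumradius 3; After the difference (first − rest): starting from the r=7 cylinder, the 30×28.5 cube at (-3, 14) misses the remaining region (no effect); the r=3 cylinder at (13.5, 11) misses the remaining region (no effect) — 1 connected region; the cube at (-1.5, -2) does not reach this height (z outside [20, 24.5]); Taking the first minus the rest: none of the subtracted shapes is present at this height, so the result so far is unchanged — 1 connected region. The outline is a single polygon with 16 vertices. Extrusion per mm of travel: 0.4 × 0.12 / (π × 0.875²) = 0.019956. Accumulating E over each segment gives final E = 0.8723.

G0 X-7.00 Y0.00 Z7.80
G1 X-6.47 Y-2.68 E0.0545
G1 X-4.95 Y-4.95 E0.1090
G1 X-2.68 Y-6.47 E0.1636
G1 X0.00 Y-7.00 E0.2181
G1 X2.68 Y-6.47 E0.2726
G1 X4.95 Y-4.95 E0.3271
G1 X6.47 Y-2.68 E0.3816
G1 X7.00 Y0.00 E0.4361
G1 X6.47 Y2.68 E0.4907
G1 X4.95 Y4.95 E0.5452
G1 X2.68 Y6.47 E0.5997
G1 X0.00 Y7.00 E0.6542
G1 X-2.68 Y6.47 E0.7087
G1 X-4.95 Y4.95 E0.7633
G1 X-6.47 Y2.68 E0.8178
G1 X-7.00 Y0.00 E0.8723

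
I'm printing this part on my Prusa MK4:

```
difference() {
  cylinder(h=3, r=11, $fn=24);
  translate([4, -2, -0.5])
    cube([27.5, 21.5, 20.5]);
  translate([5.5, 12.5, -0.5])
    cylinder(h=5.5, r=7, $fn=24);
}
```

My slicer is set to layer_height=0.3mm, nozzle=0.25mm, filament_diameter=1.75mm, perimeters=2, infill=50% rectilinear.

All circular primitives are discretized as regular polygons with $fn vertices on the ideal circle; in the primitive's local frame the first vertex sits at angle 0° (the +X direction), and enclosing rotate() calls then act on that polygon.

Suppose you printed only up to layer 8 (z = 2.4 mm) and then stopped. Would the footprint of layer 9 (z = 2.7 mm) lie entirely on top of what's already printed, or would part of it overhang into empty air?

entirely on top

Compare the two slices. At z = 2.4: the cylinder: section is a regular 24-gon, circumradius r=11 (area = (24/2)·11.000²·sin(360°/24) = 375.81 mm²); the 27.5×21.5 cube at (4, -2) contributes its full rectangle (area 591.25 mm²); the r=7 cylinder at (5.5, 12.5) gives a regular 24-gon of circumradius 7 (constant along its height) (area = (24/2)·7.000²·sin(360°/24) = 152.19 mm²); Subtracting the remaining from the first: starting from the r=11 cylinder (375.81 mm²), the 27.5×21.5 cube at (4, -2) partially overlaps it — only the 64.93 mm² overlap (of its 591.25 mm²) is removed, clipping the outline; the r=7 cylinder at (5.5, 12.5) partially overlaps it — only the 18.24 mm² overlap (of its 152.19 mm²) is removed, clipping the outline — area = 292.63 mm². At z = 2.7: the r=11 cylinder gives a regular 24-gon of circumradius 11 (constant along its height) (area = (24/2)·11.000²·sin(360°/24) = 375.81 mm²); the cube at (4, -2) is present — its section is the full 27.5×21.5 rectangle (area 591.25 mm²); the r=7 cylinder at (5.5, 12.5) gives a regular 24-gon of circumradius 7 (constant along its height) (area = (24/2)·7.000²·sin(360°/24) = 152.19 mm²); Subtracting the remaining from the first: starting from the r=11 cylinder (375.81 mm²), the 27.5×21.5 cube at (4, -2) partially overlaps it — only the 64.93 mm² overlap (of its 591.25 mm²) is removed, clipping the outline; the r=7 cylinder at (5.5, 12.5) partially overlaps it — only the 18.24 mm² overlap (of its 152.19 mm²) is removed, clipping the outline — area = 292.63 mm². Checking containment: the cross-section at z = 2.7 is a subset of the cross-section at z = 2.4.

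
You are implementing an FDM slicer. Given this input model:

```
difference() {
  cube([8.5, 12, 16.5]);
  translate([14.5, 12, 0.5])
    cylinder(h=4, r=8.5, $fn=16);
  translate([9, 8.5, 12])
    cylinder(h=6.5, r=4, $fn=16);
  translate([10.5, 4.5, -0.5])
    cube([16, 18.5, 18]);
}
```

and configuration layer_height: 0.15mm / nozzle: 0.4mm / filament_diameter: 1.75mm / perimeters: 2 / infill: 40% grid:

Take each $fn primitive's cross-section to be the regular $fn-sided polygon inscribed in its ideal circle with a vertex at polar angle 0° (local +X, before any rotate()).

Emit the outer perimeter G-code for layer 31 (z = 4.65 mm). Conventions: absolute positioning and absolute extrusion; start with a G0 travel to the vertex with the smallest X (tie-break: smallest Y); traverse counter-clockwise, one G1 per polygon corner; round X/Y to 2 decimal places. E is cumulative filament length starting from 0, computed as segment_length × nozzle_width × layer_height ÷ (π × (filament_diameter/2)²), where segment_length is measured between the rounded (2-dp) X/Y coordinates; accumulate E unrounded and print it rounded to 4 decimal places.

At z = 4.65 mm: the 8.5×12 cube contributes its full rectangle; the cylinder at (14.5, 12) does not reach this height (z outside [0.5, 4.5]); the cylinder at (9, 8.5) is absent (z outside [12, 18.5]); the 16×18.5 cube at (10.5, 4.5) contributes its full rectangle; After the difference (first − rest): starting from the 8.5×12 cube, the 16×18.5 cube at (10.5, 4.5) misses the remaining region (no effect) — 1 connected region. The outline is a single polygon with 4 vertices. Extrusion per mm of travel: 0.4 × 0.15 / (π × 0.875²) = 0.024945. Accumulating E over each segment gives final E = 1.0227.

G0 X0.00 Y0.00 Z4.65
G1 X8.50 Y0.00 E0.2120
G1 X8.50 Y12.00 E0.5114
G1 X0.00 Y12.00 E0.7234
G1 X0.00 Y0.00 E1.0227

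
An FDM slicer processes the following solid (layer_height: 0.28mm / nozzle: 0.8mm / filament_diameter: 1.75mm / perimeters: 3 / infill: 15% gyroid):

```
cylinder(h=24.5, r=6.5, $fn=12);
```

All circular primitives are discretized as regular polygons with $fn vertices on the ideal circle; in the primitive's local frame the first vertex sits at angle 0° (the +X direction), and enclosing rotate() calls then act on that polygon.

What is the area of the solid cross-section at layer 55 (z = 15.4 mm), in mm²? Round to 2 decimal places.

At z = 15.4 mm: the cylinder: section is a regular 12-gon, circumradius r=6.5 (area = (12/2)·6.500²·sin(360°/12) = 126.75 mm²). Overall, the cross-section is a single solid region. Net area = 126.75 mm².

126.75 mm²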